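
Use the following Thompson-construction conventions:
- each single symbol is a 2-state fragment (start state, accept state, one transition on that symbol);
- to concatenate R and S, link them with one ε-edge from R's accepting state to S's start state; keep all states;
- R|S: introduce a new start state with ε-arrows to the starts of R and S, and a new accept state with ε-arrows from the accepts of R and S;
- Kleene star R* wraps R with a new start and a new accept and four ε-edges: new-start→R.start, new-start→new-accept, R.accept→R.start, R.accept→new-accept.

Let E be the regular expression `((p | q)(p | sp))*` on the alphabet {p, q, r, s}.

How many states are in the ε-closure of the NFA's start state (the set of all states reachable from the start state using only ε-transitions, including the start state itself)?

5

Work bottom-up. For each fragment F, track |ε-closure(F.start)| and whether F's accept lies in that closure (i.e. whether F accepts ε). A single-symbol fragment has closure size 1 and does not accept ε.
  p | q — |ε-closure| = 1 + 1 + 1 = 3 (the new accept is not ε-reachable since no branch accepts ε)
  sp — same as the first factor's closure: |ε-closure| = 1
  p | sp — |ε-closure| = 1 + 1 + 1 = 3 (the new accept is not ε-reachable since no branch accepts ε)
  (p | q)(p | sp) — |ε-closure| equals the left operand's closure size = 3 (its accept is not ε-reachable, so the closure stops there)
  ((p | q)(p | sp))* — new start has ε-edges to the inner start and to the new accept, so |ε-closure| = 2 + 3 = 5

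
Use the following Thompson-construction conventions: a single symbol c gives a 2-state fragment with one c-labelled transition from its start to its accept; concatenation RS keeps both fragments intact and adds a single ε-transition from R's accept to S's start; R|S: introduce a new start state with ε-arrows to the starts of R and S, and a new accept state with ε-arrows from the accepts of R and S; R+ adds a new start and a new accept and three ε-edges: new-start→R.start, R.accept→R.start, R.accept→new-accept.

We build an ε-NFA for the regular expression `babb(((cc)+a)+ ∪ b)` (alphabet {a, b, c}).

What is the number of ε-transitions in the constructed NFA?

By structural recursion:
Each of the 8 symbol leaves contributes 0 ε-transitions.
  cc — 1 ε-transition
  (cc)+ — 4 ε-transitions
  (cc)+a — 5 ε-transitions
  ((cc)+a)+ — 8 ε-transitions
  ((cc)+a)+ ∪ b — 12 ε-transitions
  babb(((cc)+a)+ ∪ b) — 16 ε-transitions

16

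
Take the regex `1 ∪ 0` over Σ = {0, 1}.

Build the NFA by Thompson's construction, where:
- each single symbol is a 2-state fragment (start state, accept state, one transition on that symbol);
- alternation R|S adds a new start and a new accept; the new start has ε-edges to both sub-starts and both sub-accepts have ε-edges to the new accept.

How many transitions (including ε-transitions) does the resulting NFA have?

Recursing over subexpressions:
Each of the 2 symbol leaves contributes 1 transition (1 symbol, 0 ε).
  1 ∪ 0 → 6 transitions (2 symbol, 4 ε)

6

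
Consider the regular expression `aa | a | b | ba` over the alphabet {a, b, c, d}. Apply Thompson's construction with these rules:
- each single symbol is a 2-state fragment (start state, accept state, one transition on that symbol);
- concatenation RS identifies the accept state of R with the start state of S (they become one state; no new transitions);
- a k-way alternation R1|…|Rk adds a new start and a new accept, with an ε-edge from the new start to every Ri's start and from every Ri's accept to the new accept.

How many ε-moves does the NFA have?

Per subexpression:
Each of the 6 symbol leaves contributes 0 ε-transitions.
  aa = 0 ε-transitions
  ba = 0 ε-transitions
  aa | a | b | ba = 8 ε-transitions

8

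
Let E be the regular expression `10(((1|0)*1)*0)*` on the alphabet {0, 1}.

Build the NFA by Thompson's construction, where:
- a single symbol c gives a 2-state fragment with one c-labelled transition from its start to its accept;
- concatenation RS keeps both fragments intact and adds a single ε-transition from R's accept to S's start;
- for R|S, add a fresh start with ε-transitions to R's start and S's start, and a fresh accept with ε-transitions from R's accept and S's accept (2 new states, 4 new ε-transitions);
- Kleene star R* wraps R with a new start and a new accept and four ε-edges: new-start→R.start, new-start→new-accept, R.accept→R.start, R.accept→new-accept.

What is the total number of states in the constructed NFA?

20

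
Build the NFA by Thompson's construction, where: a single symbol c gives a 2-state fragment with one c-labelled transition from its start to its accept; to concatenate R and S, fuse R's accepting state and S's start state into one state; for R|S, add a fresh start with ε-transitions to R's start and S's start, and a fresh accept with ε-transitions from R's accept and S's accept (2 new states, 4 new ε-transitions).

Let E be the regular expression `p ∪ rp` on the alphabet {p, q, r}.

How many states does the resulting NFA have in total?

Recursing over subexpressions:
Each of the 3 symbol leaves contributes a 2-state fragment.
  rp : 3 states
  p ∪ rp : 7 states

7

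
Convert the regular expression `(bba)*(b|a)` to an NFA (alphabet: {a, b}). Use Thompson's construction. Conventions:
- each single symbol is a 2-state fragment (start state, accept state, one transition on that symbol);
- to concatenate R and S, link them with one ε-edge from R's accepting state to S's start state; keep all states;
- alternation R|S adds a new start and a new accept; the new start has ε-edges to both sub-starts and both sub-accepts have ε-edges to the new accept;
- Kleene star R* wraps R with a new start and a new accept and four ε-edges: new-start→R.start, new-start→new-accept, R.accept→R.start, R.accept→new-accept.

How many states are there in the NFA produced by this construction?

14

Building bottom-up:
Each of the 5 symbol leaves contributes a 2-state fragment.
  bba — 6 states
  (bba)* — 8 states
  b|a — 6 states
  (bba)*(b|a) — 14 states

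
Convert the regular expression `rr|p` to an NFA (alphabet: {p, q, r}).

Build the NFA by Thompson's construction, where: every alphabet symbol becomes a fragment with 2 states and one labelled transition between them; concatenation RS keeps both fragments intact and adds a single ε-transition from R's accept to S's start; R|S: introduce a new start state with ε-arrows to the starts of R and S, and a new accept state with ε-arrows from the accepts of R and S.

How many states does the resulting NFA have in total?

8

By structural recursion:
Each of the 3 symbol leaves contributes a 2-state fragment.
  rr → 4 states
  rr|p → 8 states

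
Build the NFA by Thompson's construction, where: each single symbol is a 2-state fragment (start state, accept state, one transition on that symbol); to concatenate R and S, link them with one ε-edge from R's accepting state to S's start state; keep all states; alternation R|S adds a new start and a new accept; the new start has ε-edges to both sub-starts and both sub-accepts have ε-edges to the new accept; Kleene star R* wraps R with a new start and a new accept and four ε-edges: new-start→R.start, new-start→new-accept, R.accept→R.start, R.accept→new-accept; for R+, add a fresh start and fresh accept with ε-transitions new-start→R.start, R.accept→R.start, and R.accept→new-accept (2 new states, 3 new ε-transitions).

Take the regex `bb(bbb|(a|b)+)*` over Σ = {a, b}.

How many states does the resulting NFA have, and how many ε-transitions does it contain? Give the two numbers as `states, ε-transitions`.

Recursing over subexpressions:
Each of the 7 symbol leaves contributes 2 states and 0 ε-transitions.
  bbb = 6 states, 2 ε-transitions
  a|b = 6 states, 4 ε-transitions
  (a|b)+ = 8 states, 7 ε-transitions
  bbb|(a|b)+ = 16 states, 13 ε-transitions
  (bbb|(a|b)+)* = 18 states, 17 ε-transitions
  bb(bbb|(a|b)+)* = 22 states, 19 ε-transitions

22, 19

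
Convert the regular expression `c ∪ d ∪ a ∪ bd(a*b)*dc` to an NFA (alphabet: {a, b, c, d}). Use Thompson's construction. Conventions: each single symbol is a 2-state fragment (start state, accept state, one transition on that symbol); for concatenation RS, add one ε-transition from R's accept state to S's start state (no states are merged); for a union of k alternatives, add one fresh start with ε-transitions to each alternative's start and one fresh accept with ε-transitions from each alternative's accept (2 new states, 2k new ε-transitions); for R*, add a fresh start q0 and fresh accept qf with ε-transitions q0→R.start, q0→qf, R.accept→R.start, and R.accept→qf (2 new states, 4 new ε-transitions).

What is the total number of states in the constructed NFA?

24

By structural recursion:
Each of the 9 symbol leaves contributes a 2-state fragment.
  a* → 4 states
  a*b → 6 states
  (a*b)* → 8 states
  bd(a*b)*dc → 16 states
  c ∪ d ∪ a ∪ bd(a*b)*dc → 24 states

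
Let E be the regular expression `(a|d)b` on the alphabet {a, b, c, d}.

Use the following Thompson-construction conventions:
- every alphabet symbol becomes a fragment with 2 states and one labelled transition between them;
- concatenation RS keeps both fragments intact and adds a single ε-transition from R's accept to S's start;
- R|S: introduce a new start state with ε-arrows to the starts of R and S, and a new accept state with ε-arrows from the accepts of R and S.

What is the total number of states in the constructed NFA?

8

Per subexpression:
Each of the 3 symbol leaves contributes a 2-state fragment.
  a|d : 6 states
  (a|d)b : 8 states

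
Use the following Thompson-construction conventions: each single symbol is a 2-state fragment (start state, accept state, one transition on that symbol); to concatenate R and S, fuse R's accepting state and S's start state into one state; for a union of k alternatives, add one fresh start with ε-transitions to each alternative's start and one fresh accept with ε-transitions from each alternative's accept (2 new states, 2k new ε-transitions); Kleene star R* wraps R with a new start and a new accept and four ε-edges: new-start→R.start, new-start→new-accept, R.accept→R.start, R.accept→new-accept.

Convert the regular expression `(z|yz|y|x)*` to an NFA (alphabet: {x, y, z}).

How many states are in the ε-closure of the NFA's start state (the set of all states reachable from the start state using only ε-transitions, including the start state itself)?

7

Work bottom-up. For each fragment F, track |ε-closure(F.start)| and whether F's accept lies in that closure (i.e. whether F accepts ε). A single-symbol fragment has closure size 1 and does not accept ε.
  yz → |closure| equals the left operand's closure size = 1 (its accept is not ε-reachable, so the closure stops there)
  z|yz|y|x → new start ε-reaches every alternative's start; none of them accept ε, so the new accept is not reached: |closure| = 1 + 1 + 1 + 1 + 1 = 5
  (z|yz|y|x)* → |closure| = 1 (new start) + 5 (body) + 1 (new accept) = 7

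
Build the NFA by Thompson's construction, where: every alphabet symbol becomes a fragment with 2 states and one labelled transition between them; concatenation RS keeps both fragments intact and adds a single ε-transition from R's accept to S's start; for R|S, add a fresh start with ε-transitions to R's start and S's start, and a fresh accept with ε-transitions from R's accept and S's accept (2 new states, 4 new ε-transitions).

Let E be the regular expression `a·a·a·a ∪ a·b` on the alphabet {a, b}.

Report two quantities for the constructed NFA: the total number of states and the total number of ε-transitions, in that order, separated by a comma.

14, 8

By structural recursion:
Each of the 6 symbol leaves contributes 2 states and 0 ε-transitions.
  a·a·a·a : 8 states, 3 ε-transitions
  a·b : 4 states, 1 ε-transition
  a·a·a·a ∪ a·b : 14 states, 8 ε-transitions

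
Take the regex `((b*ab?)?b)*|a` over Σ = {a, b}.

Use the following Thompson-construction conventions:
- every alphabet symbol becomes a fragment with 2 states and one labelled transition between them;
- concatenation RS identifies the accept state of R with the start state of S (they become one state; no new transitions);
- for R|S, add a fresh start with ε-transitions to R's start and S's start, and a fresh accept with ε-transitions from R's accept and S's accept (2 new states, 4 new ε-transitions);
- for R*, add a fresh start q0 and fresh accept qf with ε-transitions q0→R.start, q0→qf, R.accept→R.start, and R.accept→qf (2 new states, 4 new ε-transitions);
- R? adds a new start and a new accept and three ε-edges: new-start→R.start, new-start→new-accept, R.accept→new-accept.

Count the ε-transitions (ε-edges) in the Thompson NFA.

18

Recursing over subexpressions:
Each of the 5 symbol leaves contributes 0 ε-transitions.
  b* : 4 ε-transitions
  b? : 3 ε-transitions
  b*ab? : 7 ε-transitions
  (b*ab?)? : 10 ε-transitions
  (b*ab?)?b : 10 ε-transitions
  ((b*ab?)?b)* : 14 ε-transitions
  ((b*ab?)?b)*|a : 18 ε-transitions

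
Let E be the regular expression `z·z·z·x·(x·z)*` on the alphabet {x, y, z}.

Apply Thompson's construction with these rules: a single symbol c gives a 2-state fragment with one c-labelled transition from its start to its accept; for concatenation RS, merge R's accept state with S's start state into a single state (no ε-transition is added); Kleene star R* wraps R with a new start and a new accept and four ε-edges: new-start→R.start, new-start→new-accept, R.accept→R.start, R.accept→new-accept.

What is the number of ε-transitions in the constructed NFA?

4

Bottom-up over the parse tree:
Each of the 6 symbol leaves contributes 0 ε-transitions.
  x·z → 0 ε-transitions
  (x·z)* → 4 ε-transitions
  z·z·z·x·(x·z)* → 4 ε-transitions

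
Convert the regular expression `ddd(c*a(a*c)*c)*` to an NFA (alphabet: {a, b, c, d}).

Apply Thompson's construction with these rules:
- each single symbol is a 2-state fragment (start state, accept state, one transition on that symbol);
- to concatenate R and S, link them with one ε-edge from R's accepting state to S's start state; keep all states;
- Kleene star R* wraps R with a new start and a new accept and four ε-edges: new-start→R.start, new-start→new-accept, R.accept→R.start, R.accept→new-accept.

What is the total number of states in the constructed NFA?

24

Building bottom-up:
Each of the 8 symbol leaves contributes a 2-state fragment.
  c* : 4 states
  a* : 4 states
  a*c : 6 states
  (a*c)* : 8 states
  c*a(a*c)*c : 16 states
  (c*a(a*c)*c)* : 18 states
  ddd(c*a(a*c)*c)* : 24 states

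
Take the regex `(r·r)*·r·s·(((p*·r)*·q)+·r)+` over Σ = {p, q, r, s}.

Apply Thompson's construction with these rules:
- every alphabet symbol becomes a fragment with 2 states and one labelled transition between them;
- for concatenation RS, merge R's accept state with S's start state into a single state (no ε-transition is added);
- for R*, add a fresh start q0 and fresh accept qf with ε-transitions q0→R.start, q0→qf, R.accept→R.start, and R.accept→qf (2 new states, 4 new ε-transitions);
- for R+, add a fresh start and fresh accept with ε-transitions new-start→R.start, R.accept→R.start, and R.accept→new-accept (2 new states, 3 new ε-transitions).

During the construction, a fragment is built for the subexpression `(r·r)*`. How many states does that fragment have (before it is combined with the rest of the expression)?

5

Fragment for `(r·r)*`:
Each of the 2 symbol leaves contributes a 2-state fragment.
  r·r → 3 states
  (r·r)* → 5 states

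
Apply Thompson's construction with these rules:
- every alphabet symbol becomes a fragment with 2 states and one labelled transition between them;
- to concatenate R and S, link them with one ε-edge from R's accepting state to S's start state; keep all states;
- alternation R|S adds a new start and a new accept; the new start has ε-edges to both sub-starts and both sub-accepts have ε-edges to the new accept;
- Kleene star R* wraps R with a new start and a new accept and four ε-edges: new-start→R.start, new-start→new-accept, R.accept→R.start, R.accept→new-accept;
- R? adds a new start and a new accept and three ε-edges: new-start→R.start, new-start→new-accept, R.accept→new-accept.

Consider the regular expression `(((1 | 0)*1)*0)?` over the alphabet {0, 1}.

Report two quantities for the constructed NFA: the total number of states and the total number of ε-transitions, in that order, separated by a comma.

16, 17

Per subexpression:
Each of the 4 symbol leaves contributes 2 states and 0 ε-transitions.
  1 | 0 : 6 states, 4 ε-transitions
  (1 | 0)* : 8 states, 8 ε-transitions
  (1 | 0)*1 : 10 states, 9 ε-transitions
  ((1 | 0)*1)* : 12 states, 13 ε-transitions
  ((1 | 0)*1)*0 : 14 states, 14 ε-transitions
  (((1 | 0)*1)*0)? : 16 states, 17 ε-transitions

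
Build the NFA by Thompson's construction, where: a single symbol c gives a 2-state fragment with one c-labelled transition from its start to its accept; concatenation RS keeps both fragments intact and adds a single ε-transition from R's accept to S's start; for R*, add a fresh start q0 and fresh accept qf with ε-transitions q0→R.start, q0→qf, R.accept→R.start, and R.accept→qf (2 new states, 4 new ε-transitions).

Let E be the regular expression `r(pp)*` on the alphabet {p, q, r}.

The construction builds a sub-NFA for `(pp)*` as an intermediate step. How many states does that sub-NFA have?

6

Fragment for `(pp)*`:
Each of the 2 symbol leaves contributes a 2-state fragment.
  pp : 4 states
  (pp)* : 6 states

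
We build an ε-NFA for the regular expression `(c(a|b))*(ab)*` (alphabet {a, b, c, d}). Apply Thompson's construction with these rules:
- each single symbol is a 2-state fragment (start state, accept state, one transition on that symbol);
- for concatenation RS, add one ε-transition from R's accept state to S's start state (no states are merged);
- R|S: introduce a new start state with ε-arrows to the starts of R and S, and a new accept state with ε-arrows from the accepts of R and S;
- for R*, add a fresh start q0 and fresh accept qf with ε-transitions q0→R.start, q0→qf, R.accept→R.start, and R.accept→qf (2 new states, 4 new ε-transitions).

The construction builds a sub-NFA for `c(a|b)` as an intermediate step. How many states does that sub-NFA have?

8

Fragment for `c(a|b)`:
Each of the 3 symbol leaves contributes a 2-state fragment.
  a|b — 6 states
  c(a|b) — 8 states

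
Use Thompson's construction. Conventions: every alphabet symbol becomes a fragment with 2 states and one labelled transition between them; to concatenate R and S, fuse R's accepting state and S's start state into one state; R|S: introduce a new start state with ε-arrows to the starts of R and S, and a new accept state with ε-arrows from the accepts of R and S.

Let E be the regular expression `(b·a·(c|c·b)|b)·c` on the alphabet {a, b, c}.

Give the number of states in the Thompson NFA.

14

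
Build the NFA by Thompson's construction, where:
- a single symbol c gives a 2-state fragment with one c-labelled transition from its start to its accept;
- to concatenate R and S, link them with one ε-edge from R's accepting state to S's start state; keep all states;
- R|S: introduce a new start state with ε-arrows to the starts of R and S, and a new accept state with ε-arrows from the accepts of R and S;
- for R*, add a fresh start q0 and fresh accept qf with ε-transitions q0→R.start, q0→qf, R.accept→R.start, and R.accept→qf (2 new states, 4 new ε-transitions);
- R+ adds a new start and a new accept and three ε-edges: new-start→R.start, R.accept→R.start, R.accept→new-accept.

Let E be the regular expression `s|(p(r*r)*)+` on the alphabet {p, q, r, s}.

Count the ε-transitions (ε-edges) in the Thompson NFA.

17

By structural recursion:
Each of the 4 symbol leaves contributes 0 ε-transitions.
  r* = 4 ε-transitions
  r*r = 5 ε-transitions
  (r*r)* = 9 ε-transitions
  p(r*r)* = 10 ε-transitions
  (p(r*r)*)+ = 13 ε-transitions
  s|(p(r*r)*)+ = 17 ε-transitions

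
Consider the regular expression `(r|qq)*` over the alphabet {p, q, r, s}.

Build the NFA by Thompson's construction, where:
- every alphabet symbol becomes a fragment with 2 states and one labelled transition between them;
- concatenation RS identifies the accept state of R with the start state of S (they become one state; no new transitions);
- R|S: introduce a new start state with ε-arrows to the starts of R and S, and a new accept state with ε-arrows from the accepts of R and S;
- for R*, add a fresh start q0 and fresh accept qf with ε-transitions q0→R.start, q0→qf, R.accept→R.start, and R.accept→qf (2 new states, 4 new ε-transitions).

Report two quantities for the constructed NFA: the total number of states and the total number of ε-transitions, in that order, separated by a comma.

9, 8

Bottom-up over the parse tree:
Each of the 3 symbol leaves contributes 2 states and 0 ε-transitions.
  qq → 3 states, 0 ε-transitions
  r|qq → 7 states, 4 ε-transitions
  (r|qq)* → 9 states, 8 ε-transitions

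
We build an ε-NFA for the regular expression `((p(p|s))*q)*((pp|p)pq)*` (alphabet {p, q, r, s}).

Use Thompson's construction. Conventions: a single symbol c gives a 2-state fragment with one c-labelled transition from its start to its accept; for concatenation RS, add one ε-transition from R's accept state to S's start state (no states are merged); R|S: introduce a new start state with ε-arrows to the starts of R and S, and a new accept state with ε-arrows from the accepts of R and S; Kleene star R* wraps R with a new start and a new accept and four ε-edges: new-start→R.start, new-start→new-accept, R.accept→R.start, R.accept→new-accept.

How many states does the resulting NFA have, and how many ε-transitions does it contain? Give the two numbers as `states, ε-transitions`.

Per subexpression:
Each of the 9 symbol leaves contributes 2 states and 0 ε-transitions.
  p|s : 6 states, 4 ε-transitions
  p(p|s) : 8 states, 5 ε-transitions
  (p(p|s))* : 10 states, 9 ε-transitions
  (p(p|s))*q : 12 states, 10 ε-transitions
  ((p(p|s))*q)* : 14 states, 14 ε-transitions
  pp : 4 states, 1 ε-transition
  pp|p : 8 states, 5 ε-transitions
  (pp|p)pq : 12 states, 7 ε-transitions
  ((pp|p)pq)* : 14 states, 11 ε-transitions
  ((p(p|s))*q)*((pp|p)pq)* : 28 states, 26 ε-transitions

28, 26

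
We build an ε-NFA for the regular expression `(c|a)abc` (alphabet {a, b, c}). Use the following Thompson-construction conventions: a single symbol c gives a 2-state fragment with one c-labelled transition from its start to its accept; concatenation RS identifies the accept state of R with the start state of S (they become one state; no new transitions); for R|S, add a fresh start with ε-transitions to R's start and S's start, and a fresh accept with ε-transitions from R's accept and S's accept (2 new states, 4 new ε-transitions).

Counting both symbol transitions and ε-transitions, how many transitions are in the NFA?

9

Bottom-up over the parse tree:
Each of the 5 symbol leaves contributes 1 transition (1 symbol, 0 ε).
  c|a = 6 transitions (2 symbol, 4 ε)
  (c|a)abc = 9 transitions (5 symbol, 4 ε)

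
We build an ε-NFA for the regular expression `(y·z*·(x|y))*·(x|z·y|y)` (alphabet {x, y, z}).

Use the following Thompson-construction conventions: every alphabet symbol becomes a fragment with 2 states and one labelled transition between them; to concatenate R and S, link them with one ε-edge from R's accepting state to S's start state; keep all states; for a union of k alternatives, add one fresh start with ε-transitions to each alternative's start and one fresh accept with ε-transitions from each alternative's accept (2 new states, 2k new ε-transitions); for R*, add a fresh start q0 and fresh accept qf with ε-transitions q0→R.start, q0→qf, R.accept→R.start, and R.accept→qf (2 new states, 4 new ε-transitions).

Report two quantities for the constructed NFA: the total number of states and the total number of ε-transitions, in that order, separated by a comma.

24, 22

By structural recursion:
Each of the 8 symbol leaves contributes 2 states and 0 ε-transitions.
  z* = 4 states, 4 ε-transitions
  x|y = 6 states, 4 ε-transitions
  y·z*·(x|y) = 12 states, 10 ε-transitions
  (y·z*·(x|y))* = 14 states, 14 ε-transitions
  z·y = 4 states, 1 ε-transition
  x|z·y|y = 10 states, 7 ε-transitions
  (y·z*·(x|y))*·(x|z·y|y) = 24 states, 22 ε-transitions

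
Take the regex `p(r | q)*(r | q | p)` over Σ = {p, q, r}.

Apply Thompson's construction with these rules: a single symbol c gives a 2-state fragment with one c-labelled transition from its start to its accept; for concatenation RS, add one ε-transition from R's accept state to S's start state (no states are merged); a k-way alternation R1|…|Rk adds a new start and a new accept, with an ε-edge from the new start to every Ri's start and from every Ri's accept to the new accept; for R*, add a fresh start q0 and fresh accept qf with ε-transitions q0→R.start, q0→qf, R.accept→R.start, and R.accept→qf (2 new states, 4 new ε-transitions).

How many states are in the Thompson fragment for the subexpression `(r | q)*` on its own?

Fragment for `(r | q)*`:
Each of the 2 symbol leaves contributes a 2-state fragment.
  r | q : 6 states
  (r | q)* : 8 states

8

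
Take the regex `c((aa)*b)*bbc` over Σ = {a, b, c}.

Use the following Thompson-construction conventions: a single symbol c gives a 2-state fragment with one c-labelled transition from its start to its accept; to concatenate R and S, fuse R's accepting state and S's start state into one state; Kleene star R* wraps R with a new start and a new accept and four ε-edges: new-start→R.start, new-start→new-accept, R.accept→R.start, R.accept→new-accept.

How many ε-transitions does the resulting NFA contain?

By structural recursion:
Each of the 7 symbol leaves contributes 0 ε-transitions.
  aa — 0 ε-transitions
  (aa)* — 4 ε-transitions
  (aa)*b — 4 ε-transitions
  ((aa)*b)* — 8 ε-transitions
  c((aa)*b)*bbc — 8 ε-transitions

8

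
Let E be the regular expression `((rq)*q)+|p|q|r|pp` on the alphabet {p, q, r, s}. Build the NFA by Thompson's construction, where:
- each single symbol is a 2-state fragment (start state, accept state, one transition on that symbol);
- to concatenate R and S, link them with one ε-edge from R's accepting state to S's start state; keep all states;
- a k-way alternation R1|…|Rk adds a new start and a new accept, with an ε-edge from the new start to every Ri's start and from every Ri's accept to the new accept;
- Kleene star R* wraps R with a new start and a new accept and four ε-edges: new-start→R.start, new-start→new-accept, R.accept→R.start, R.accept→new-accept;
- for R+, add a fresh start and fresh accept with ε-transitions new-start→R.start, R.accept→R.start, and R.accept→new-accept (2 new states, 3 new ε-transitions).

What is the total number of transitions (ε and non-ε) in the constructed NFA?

Per subexpression:
Each of the 8 symbol leaves contributes 1 transition (1 symbol, 0 ε).
  rq → 3 transitions (2 symbol, 1 ε)
  (rq)* → 7 transitions (2 symbol, 5 ε)
  (rq)*q → 9 transitions (3 symbol, 6 ε)
  ((rq)*q)+ → 12 transitions (3 symbol, 9 ε)
  pp → 3 transitions (2 symbol, 1 ε)
  ((rq)*q)+|p|q|r|pp → 28 transitions (8 symbol, 20 ε)

28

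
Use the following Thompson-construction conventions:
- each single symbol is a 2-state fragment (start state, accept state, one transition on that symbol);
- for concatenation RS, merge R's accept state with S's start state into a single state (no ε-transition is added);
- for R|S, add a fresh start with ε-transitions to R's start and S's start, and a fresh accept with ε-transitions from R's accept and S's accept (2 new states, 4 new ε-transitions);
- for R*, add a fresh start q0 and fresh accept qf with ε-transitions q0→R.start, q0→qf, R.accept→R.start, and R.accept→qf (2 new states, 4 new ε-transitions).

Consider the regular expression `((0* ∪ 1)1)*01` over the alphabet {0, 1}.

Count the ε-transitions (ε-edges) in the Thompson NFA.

12

By structural recursion:
Each of the 5 symbol leaves contributes 0 ε-transitions.
  0* = 4 ε-transitions
  0* ∪ 1 = 8 ε-transitions
  (0* ∪ 1)1 = 8 ε-transitions
  ((0* ∪ 1)1)* = 12 ε-transitions
  ((0* ∪ 1)1)*01 = 12 ε-transitions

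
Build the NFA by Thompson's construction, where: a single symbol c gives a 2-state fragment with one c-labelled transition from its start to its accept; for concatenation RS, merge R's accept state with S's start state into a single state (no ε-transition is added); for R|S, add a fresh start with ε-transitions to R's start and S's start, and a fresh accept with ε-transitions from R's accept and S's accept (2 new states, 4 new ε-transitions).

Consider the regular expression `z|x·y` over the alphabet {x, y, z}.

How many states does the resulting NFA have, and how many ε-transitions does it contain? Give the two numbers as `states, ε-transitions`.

7, 4

Building bottom-up:
Each of the 3 symbol leaves contributes 2 states and 0 ε-transitions.
  x·y = 3 states, 0 ε-transitions
  z|x·y = 7 states, 4 ε-transitions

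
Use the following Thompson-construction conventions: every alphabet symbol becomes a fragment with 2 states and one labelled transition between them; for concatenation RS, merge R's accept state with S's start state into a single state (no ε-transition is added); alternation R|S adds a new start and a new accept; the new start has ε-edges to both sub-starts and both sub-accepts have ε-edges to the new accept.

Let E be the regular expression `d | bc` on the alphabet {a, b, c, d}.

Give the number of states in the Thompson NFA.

By structural recursion:
Each of the 3 symbol leaves contributes a 2-state fragment.
  bc → 3 states
  d | bc → 7 states

7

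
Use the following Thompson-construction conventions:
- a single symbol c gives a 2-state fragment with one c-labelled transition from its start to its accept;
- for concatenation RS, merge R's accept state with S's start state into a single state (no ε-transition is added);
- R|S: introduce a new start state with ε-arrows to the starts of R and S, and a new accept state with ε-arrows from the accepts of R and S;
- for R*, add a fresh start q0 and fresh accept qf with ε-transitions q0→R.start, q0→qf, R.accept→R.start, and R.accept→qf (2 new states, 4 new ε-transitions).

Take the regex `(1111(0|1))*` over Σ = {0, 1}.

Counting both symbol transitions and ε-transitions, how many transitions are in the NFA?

14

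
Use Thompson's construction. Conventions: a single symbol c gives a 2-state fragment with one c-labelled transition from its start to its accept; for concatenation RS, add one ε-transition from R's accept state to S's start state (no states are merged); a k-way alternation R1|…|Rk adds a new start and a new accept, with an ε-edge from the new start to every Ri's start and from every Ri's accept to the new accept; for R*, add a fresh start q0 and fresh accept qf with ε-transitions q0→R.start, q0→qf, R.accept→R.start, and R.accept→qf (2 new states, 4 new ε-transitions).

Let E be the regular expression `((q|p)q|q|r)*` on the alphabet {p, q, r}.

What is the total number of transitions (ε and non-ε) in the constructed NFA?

Bottom-up over the parse tree:
Each of the 5 symbol leaves contributes 1 transition (1 symbol, 0 ε).
  q|p = 6 transitions (2 symbol, 4 ε)
  (q|p)q = 8 transitions (3 symbol, 5 ε)
  (q|p)q|q|r = 16 transitions (5 symbol, 11 ε)
  ((q|p)q|q|r)* = 20 transitions (5 symbol, 15 ε)

20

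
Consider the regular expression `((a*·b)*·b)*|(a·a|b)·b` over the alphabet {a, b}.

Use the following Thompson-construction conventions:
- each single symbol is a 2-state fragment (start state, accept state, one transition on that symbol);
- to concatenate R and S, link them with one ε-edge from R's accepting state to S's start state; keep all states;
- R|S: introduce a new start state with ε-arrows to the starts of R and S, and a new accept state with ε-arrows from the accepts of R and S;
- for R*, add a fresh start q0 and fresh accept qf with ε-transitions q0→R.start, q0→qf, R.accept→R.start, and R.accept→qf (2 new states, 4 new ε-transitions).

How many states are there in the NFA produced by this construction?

By structural recursion:
Each of the 7 symbol leaves contributes a 2-state fragment.
  a* = 4 states
  a*·b = 6 states
  (a*·b)* = 8 states
  (a*·b)*·b = 10 states
  ((a*·b)*·b)* = 12 states
  a·a = 4 states
  a·a|b = 8 states
  (a·a|b)·b = 10 states
  ((a*·b)*·b)*|(a·a|b)·b = 24 states

24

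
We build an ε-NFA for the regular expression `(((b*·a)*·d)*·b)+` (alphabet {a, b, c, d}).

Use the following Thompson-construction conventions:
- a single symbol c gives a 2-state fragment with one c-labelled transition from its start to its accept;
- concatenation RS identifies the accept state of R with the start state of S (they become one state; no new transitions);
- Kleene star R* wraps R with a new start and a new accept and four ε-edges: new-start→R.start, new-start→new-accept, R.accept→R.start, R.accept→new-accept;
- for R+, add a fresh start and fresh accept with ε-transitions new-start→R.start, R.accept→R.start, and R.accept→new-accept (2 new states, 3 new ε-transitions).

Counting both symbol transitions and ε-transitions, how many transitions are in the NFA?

19

By structural recursion:
Each of the 4 symbol leaves contributes 1 transition (1 symbol, 0 ε).
  b* = 5 transitions (1 symbol, 4 ε)
  b*·a = 6 transitions (2 symbol, 4 ε)
  (b*·a)* = 10 transitions (2 symbol, 8 ε)
  (b*·a)*·d = 11 transitions (3 symbol, 8 ε)
  ((b*·a)*·d)* = 15 transitions (3 symbol, 12 ε)
  ((b*·a)*·d)*·b = 16 transitions (4 symbol, 12 ε)
  (((b*·a)*·d)*·b)+ = 19 transitions (4 symbol, 15 ε)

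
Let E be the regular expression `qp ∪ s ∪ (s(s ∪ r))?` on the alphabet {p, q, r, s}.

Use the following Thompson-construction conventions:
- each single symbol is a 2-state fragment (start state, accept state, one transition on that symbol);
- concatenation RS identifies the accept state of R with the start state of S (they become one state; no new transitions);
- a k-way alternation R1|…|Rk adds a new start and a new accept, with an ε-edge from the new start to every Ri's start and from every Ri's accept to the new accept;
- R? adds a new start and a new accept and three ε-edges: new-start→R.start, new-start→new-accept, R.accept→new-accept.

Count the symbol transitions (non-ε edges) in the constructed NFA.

Bottom-up over the parse tree:
Each of the 6 symbol leaves contributes exactly 1 symbol transition.
  qp : 2 symbol transitions
  s ∪ r : 2 symbol transitions
  s(s ∪ r) : 3 symbol transitions
  (s(s ∪ r))? : 3 symbol transitions
  qp ∪ s ∪ (s(s ∪ r))? : 6 symbol transitions

6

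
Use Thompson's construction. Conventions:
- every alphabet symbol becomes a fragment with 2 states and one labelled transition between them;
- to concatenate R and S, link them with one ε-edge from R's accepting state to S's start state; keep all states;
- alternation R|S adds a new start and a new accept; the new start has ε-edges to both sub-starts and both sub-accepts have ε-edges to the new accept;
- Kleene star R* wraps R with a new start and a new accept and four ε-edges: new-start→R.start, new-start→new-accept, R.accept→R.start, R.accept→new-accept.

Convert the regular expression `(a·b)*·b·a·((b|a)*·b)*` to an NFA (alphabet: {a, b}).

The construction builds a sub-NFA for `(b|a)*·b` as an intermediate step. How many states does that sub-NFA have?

10

Fragment for `(b|a)*·b`:
Each of the 3 symbol leaves contributes a 2-state fragment.
  b|a — 6 states
  (b|a)* — 8 states
  (b|a)*·b — 10 states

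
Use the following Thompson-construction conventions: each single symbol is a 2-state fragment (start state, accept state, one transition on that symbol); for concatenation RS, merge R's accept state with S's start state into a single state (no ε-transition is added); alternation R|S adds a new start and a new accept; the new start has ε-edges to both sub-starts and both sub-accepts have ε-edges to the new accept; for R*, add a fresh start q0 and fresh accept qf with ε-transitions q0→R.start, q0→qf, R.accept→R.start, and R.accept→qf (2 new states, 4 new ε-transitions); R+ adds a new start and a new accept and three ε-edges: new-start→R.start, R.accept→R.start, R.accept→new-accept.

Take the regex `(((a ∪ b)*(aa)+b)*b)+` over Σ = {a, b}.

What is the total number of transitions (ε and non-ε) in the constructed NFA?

24

Per subexpression:
Each of the 6 symbol leaves contributes 1 transition (1 symbol, 0 ε).
  a ∪ b : 6 transitions (2 symbol, 4 ε)
  (a ∪ b)* : 10 transitions (2 symbol, 8 ε)
  aa : 2 transitions (2 symbol, 0 ε)
  (aa)+ : 5 transitions (2 symbol, 3 ε)
  (a ∪ b)*(aa)+b : 16 transitions (5 symbol, 11 ε)
  ((a ∪ b)*(aa)+b)* : 20 transitions (5 symbol, 15 ε)
  ((a ∪ b)*(aa)+b)*b : 21 transitions (6 symbol, 15 ε)
  (((a ∪ b)*(aa)+b)*b)+ : 24 transitions (6 symbol, 18 ε)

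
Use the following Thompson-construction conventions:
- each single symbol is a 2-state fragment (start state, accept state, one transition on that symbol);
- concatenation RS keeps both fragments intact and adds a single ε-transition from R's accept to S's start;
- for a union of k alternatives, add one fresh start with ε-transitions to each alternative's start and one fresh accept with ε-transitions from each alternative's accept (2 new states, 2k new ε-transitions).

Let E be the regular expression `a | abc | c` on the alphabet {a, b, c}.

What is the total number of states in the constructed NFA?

12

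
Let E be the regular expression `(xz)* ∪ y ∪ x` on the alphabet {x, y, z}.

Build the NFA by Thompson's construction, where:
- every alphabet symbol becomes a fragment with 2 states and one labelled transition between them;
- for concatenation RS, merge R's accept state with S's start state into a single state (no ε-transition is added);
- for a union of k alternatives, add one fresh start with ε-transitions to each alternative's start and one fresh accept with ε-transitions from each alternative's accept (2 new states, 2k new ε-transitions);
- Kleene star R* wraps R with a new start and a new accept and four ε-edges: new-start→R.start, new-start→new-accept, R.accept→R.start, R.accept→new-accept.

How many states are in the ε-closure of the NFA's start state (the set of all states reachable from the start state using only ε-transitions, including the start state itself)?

Let C(F) = |ε-closure(F.start)| within fragment F, and note whether F accepts ε. Symbol fragments have C = 1 and do not accept ε. Then:
  xz → same as the first factor's closure: |ε-closure| = 1
  (xz)* → the star's fresh start ε-reaches both the body's start and the fresh accept: |ε-closure| = 2 + 1 = 3
  (xz)* ∪ y ∪ x → new start ε-reaches every alternative's start; at least one alternative accepts ε, so the union's new accept is reached too: |ε-closure| = 1 + 3 + 1 + 1 + 1 = 7

7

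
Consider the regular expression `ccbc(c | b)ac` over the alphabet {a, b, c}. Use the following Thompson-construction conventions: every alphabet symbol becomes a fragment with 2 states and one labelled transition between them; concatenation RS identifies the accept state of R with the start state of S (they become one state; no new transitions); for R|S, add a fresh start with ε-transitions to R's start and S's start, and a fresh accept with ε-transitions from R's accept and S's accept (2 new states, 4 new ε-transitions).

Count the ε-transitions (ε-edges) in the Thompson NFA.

4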